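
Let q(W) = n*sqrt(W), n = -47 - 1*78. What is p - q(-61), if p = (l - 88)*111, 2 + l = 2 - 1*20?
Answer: -11988 + 125*I*sqrt(61) ≈ -11988.0 + 976.28*I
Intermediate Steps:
l = -20 (l = -2 + (2 - 1*20) = -2 + (2 - 20) = -2 - 18 = -20)
n = -125 (n = -47 - 78 = -125)
p = -11988 (p = (-20 - 88)*111 = -108*111 = -11988)
q(W) = -125*sqrt(W)
p - q(-61) = -11988 - (-125)*sqrt(-61) = -11988 - (-125)*I*sqrt(61) = -11988 + 125*I*sqrt(61)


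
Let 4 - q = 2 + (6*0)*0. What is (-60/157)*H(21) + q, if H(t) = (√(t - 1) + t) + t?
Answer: -2206/157 - 120*√5/157 ≈ -15.760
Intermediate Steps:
q = 2 (q = 4 - (2 + (6*0)*0) = 4 - (2 + 0*0) = 4 - (2 + 0) = 4 - 1*2 = 4 - 2 = 2)
H(t) = √(-1 + t) + 2*t (H(t) = (√(-1 + t) + t) + t = (t + √(-1 + t)) + t = √(-1 + t) + 2*t)
(-60/157)*H(21) + q = (-60/157)*(√(-1 + 21) + 2*21) + 2 = (-60*1/157)*(√20 + 42) + 2 = -60*(2*√5 + 42)/157 + 2 = -60*(42 + 2*√5)/157 + 2 = (-2520/157 - 120*√5/157) + 2 = -2206/157 - 120*√5/157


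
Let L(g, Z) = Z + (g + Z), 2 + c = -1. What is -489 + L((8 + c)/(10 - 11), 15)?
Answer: -464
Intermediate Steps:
c = -3 (c = -2 - 1 = -3)
L(g, Z) = g + 2*Z (L(g, Z) = Z + (Z + g) = g + 2*Z)
-489 + L((8 + c)/(10 - 11), 15) = -489 + ((8 - 3)/(10 - 11) + 2*15) = -489 + (5/(-1) + 30) = -489 + (5*(-1) + 30) = -489 + (-5 + 30) = -489 + 25 = -464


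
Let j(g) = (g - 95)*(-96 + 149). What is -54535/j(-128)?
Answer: 54535/11819 ≈ 4.6142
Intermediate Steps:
j(g) = -5035 + 53*g (j(g) = (-95 + g)*53 = -5035 + 53*g)
-54535/j(-128) = -54535/(-5035 + 53*(-128)) = -54535/(-5035 - 6784) = -54535/(-11819) = -54535*(-1/11819) = 54535/11819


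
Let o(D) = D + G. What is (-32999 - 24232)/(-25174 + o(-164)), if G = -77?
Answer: 57231/25415 ≈ 2.2519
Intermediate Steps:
o(D) = -77 + D (o(D) = D - 77 = -77 + D)
(-32999 - 24232)/(-25174 + o(-164)) = (-32999 - 24232)/(-25174 + (-77 - 164)) = -57231/(-25174 - 241) = -57231/(-25415) = -57231*(-1/25415) = 57231/25415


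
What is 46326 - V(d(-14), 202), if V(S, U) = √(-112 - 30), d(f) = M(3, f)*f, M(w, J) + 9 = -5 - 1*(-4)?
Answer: 46326 - I*√142 ≈ 46326.0 - 11.916*I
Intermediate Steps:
M(w, J) = -10 (M(w, J) = -9 + (-5 - 1*(-4)) = -9 + (-5 + 4) = -9 - 1 = -10)
d(f) = -10*f
V(S, U) = I*√142 (V(S, U) = √(-142) = I*√142)
46326 - V(d(-14), 202) = 46326 - I*√142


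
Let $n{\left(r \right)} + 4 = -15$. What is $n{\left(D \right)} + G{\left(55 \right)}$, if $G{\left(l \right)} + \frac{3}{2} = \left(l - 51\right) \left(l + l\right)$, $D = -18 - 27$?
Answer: $\frac{839}{2} \approx 419.5$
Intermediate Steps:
$D = -45$ ($D = -18 - 27 = -45$)
$n{\left(r \right)} = -19$ ($n{\left(r \right)} = -4 - 15 = -19$)
$G{\left(l \right)} = - \frac{3}{2} + 2 l \left(-51 + l\right)$ ($G{\left(l \right)} = - \frac{3}{2} + \left(l - 51\right) \left(l + l\right) = - \frac{3}{2} + \left(-51 + l\right) 2 l = - \frac{3}{2} + 2 l \left(-51 + l\right)$)
$n{\left(D \right)} + G{\left(55 \right)} = -19 - \left(\frac{11223}{2} - 6050\right) = -19 - - \frac{877}{2} = -19 + \frac{877}{2} = \frac{839}{2}$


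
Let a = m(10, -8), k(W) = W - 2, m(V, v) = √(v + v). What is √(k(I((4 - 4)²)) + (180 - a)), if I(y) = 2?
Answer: 2*√(45 - I) ≈ 13.417 - 0.14906*I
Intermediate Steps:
m(V, v) = √2*√v (m(V, v) = √(2*v) = √2*√v)
k(W) = -2 + W
a = 4*I (a = √2*√(-8) = √2*(2*I*√2) = 4*I ≈ 4.0*I)
√(k(I((4 - 4)²)) + (180 - a)) = √((-2 + 2) + (180 - 4*I)) = √(0 + (180 - 4*I)) = √(180 - 4*I)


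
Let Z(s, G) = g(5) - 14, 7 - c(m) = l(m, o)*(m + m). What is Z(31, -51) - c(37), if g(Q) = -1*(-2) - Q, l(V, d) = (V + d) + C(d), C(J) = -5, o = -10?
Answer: 1604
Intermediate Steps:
l(V, d) = -5 + V + d (l(V, d) = (V + d) - 5 = -5 + V + d)
g(Q) = 2 - Q
c(m) = 7 - 2*m*(-15 + m) (c(m) = 7 - (-5 + m - 10)*(m + m) = 7 - (-15 + m)*2*m = 7 - 2*m*(-15 + m))
Z(s, G) = -17 (Z(s, G) = (2 - 1*5) - 14 = (2 - 5) - 14 = -3 - 14 = -17)
Z(31, -51) - c(37) = -17 - (7 - 2*37*(-15 + 37)) = -17 - (7 - 2*37*22) = -17 - (7 - 1628) = -17 - 1*(-1621) = -17 + 1621 = 1604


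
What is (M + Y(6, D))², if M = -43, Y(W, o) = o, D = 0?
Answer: 1849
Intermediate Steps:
(M + Y(6, D))² = (-43 + 0)² = (-43)² = 1849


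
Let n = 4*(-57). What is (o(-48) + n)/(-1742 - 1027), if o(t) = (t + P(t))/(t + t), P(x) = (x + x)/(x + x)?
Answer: 21841/265824 ≈ 0.082163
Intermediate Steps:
P(x) = 1 (P(x) = (2*x)/((2*x)) = (2*x)*(1/(2*x)) = 1)
n = -228
o(t) = (1 + t)/(2*t) (o(t) = (t + 1)/(t + t) = (1 + t)/((2*t)) = (1 + t)*(1/(2*t)) = (1 + t)/(2*t))
(o(-48) + n)/(-1742 - 1027) = ((½)*(1 - 48)/(-48) - 228)/(-1742 - 1027) = ((½)*(-1/48)*(-47) - 228)/(-2769) = (47/96 - 228)*(-1/2769) = -21841/96*(-1/2769) = 21841/265824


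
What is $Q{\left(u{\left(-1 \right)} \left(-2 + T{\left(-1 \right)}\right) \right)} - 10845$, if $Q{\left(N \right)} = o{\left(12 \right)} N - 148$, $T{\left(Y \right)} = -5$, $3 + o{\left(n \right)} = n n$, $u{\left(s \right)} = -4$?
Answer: $-7045$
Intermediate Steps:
$o{\left(n \right)} = -3 + n^{2}$ ($o{\left(n \right)} = -3 + n n = -3 + n^{2}$)
$Q{\left(N \right)} = -148 + 141 N$ ($Q{\left(N \right)} = \left(-3 + 12^{2}\right) N - 148 = \left(-3 + 144\right) N - 148 = 141 N - 148 = -148 + 141 N$)
$Q{\left(u{\left(-1 \right)} \left(-2 + T{\left(-1 \right)}\right) \right)} - 10845 = \left(-148 + 141 \left(- 4 \left(-2 - 5\right)\right)\right) - 10845 = \left(-148 + 141 \left(\left(-4\right) \left(-7\right)\right)\right) - 10845 = \left(-148 + 141 \cdot 28\right) - 10845 = \left(-148 + 3948\right) - 10845 = 3800 - 10845 = -7045$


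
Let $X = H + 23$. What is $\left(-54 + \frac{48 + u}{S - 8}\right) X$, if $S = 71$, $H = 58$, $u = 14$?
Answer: $- \frac{30060}{7} \approx -4294.3$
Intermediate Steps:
$X = 81$ ($X = 58 + 23 = 81$)
$\left(-54 + \frac{48 + u}{S - 8}\right) X = \left(-54 + \frac{48 + 14}{71 - 8}\right) 81 = \left(-54 + \frac{62}{63}\right) 81 = \left(- \frac{3340}{63}\right) 81 = - \frac{30060}{7}$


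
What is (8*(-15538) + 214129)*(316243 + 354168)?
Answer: 60219668075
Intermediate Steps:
(8*(-15538) + 214129)*(316243 + 354168) = (-124304 + 214129)*670411 = 89825*670411 = 60219668075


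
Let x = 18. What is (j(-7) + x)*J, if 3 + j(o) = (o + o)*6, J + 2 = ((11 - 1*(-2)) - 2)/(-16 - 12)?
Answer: 4623/28 ≈ 165.11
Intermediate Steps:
J = -67/28 (J = -2 + ((11 - 1*(-2)) - 2)/(-16 - 12) = -2 + ((11 + 2) - 2)/(-28) = -2 + (13 - 2)*(-1/28) = -2 + 11*(-1/28) = -2 - 11/28 = -67/28 ≈ -2.3929)
j(o) = -3 + 12*o (j(o) = -3 + (o + o)*6 = -3 + (2*o)*6 = -3 + 12*o)
(j(-7) + x)*J = ((-3 + 12*(-7)) + 18)*(-67/28) = ((-3 - 84) + 18)*(-67/28) = (-87 + 18)*(-67/28) = -69*(-67/28) = 4623/28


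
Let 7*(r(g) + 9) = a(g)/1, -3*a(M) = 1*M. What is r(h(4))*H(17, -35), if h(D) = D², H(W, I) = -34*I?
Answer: -34850/3 ≈ -11617.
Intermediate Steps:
a(M) = -M/3
r(g) = -9 - g/21 (r(g) = -9 + (-g/3/1)/7 = -9 + (-g/3*1)/7 = -9 + (-g/3)/7 = -9 - g/21)
r(h(4))*H(17, -35) = (-9 - 1/21*4²)*(-34*(-35)) = (-9 - 1/21*16)*1190 = (-9 - 16/21)*1190 = -205/21*1190 = -34850/3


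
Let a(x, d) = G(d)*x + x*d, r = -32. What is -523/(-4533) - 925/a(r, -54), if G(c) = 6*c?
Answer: 711061/18277056 ≈ 0.038905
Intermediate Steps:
a(x, d) = 7*d*x (a(x, d) = (6*d)*x + x*d = 6*d*x + d*x = 7*d*x)
-523/(-4533) - 925/a(r, -54) = -523/(-4533) - 925/(7*(-54)*(-32)) = -523*(-1/4533) - 925/12096 = 523/4533 - 925*1/12096 = 523/4533 - 925/12096 = 711061/18277056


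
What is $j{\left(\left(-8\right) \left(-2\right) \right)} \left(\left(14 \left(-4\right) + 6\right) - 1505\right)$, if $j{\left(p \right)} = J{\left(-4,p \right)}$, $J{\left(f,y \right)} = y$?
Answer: $-24880$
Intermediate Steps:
$j{\left(p \right)} = p$
$j{\left(\left(-8\right) \left(-2\right) \right)} \left(\left(14 \left(-4\right) + 6\right) - 1505\right) = \left(-8\right) \left(-2\right) \left(\left(14 \left(-4\right) + 6\right) - 1505\right) = 16 \left(\left(-56 + 6\right) - 1505\right) = 16 \left(-50 - 1505\right) = 16 \left(-1555\right) = -24880$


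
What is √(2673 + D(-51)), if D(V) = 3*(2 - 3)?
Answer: √2670 ≈ 51.672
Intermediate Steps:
D(V) = -3 (D(V) = 3*(-1) = -3)
√(2673 + D(-51)) = √(2673 - 3) = √2670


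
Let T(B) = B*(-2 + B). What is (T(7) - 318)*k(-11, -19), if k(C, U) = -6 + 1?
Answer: 1415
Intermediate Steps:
k(C, U) = -5
(T(7) - 318)*k(-11, -19) = (7*(-2 + 7) - 318)*(-5) = (7*5 - 318)*(-5) = (35 - 318)*(-5) = -283*(-5) = 1415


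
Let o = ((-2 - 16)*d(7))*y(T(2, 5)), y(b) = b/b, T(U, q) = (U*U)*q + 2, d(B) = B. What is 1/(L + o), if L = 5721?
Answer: 1/5595 ≈ 0.00017873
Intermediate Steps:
T(U, q) = 2 + q*U² (T(U, q) = U²*q + 2 = q*U² + 2 = 2 + q*U²)
y(b) = 1
o = -126 (o = ((-2 - 16)*7)*1 = -18*7*1 = -126*1 = -126)
1/(L + o) = 1/(5721 - 126) = 1/5595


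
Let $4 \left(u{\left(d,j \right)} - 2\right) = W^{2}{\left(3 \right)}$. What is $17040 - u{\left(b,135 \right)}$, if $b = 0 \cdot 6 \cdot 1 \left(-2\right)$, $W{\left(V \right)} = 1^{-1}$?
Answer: $\frac{68151}{4} \approx 17038.0$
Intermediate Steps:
$W{\left(V \right)} = 1$
$b = 0$ ($b = 0 \left(-2\right) = 0$)
$u{\left(d,j \right)} = \frac{9}{4}$ ($u{\left(d,j \right)} = 2 + \frac{1^{2}}{4} = 2 + \frac{1}{4} \cdot 1 = 2 + \frac{1}{4} = \frac{9}{4}$)
$17040 - u{\left(b,135 \right)} = 17040 - \frac{9}{4} = \frac{68151}{4}$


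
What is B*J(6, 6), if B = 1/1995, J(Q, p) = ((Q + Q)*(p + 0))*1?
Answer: 24/665 ≈ 0.036090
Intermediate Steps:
J(Q, p) = 2*Q*p (J(Q, p) = ((2*Q)*p)*1 = (2*Q*p)*1 = 2*Q*p)
B = 1/1995 ≈ 0.00050125
B*J(6, 6) = (2*6*6)/1995 = (1/1995)*72 = 24/665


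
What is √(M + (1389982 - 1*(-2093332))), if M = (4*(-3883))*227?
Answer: 5*I*√1698 ≈ 206.03*I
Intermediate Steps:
M = -3525764 (M = -15532*227 = -3525764)
√(M + (1389982 - 1*(-2093332))) = √(-3525764 + (1389982 - 1*(-2093332))) = √(-3525764 + (1389982 + 2093332)) = √(-3525764 + 3483314) = √(-42450) = 5*I*√1698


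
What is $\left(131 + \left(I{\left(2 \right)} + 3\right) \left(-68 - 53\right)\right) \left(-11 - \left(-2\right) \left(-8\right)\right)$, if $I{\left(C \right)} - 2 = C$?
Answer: $19332$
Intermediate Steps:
$I{\left(C \right)} = 2 + C$
$\left(131 + \left(I{\left(2 \right)} + 3\right) \left(-68 - 53\right)\right) \left(-11 - \left(-2\right) \left(-8\right)\right) = \left(131 + \left(\left(2 + 2\right) + 3\right) \left(-68 - 53\right)\right) \left(-11 - \left(-2\right) \left(-8\right)\right) = \left(131 + \left(4 + 3\right) \left(-121\right)\right) \left(-11 - 16\right) = \left(131 + 7 \left(-121\right)\right) \left(-11 - 16\right) = \left(131 - 847\right) \left(-27\right) = \left(-716\right) \left(-27\right) = 19332$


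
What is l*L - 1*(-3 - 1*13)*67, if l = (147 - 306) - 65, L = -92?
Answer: 21680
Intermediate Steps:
l = -224 (l = -159 - 65 = -224)
l*L - 1*(-3 - 1*13)*67 = -224*(-92) - 1*(-3 - 1*13)*67 = 20608 - 1*(-3 - 13)*67 = 20608 - 1*(-16)*67 = 20608 - (-16)*67 = 20608 - 1*(-1072) = 20608 + 1072 = 21680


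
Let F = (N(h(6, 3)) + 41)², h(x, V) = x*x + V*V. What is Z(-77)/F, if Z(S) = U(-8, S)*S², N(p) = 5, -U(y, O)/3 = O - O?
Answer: 0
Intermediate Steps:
h(x, V) = V² + x² (h(x, V) = x² + V² = V² + x²)
U(y, O) = 0 (U(y, O) = -3*(O - O) = -3*0 = 0)
Z(S) = 0 (Z(S) = 0*S² = 0)
F = 2116 (F = (5 + 41)² = 46² = 2116)
Z(-77)/F = 0/2116 = 0*(1/2116) = 0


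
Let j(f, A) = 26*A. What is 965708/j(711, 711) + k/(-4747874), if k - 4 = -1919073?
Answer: 2310267907163/43884599382 ≈ 52.644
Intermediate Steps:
k = -1919069 (k = 4 - 1919073 = -1919069)
965708/j(711, 711) + k/(-4747874) = 965708/((26*711)) - 1919069/(-4747874) = 965708/18486 - 1919069*(-1/4747874) = 965708*(1/18486) + 1919069/4747874 = 482854/9243 + 1919069/4747874 = 2310267907163/43884599382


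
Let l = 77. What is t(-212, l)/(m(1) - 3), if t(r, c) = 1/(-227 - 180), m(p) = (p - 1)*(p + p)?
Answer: 1/1221 ≈ 0.00081900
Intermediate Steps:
m(p) = 2*p*(-1 + p) (m(p) = (-1 + p)*(2*p) = 2*p*(-1 + p))
t(r, c) = -1/407 (t(r, c) = 1/(-407) = -1/407)
t(-212, l)/(m(1) - 3) = -1/(407*(2*1*(-1 + 1) - 3)) = -1/(407*(2*1*0 - 3)) = -1/(407*(0 - 3)) = -1/407/(-3) = -1/407*(-1/3) = 1/1221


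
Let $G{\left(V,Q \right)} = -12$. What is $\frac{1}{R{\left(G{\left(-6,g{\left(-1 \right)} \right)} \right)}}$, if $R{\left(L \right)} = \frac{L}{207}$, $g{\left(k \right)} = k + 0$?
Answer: $- \frac{69}{4} \approx -17.25$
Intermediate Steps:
$g{\left(k \right)} = k$
$R{\left(L \right)} = \frac{L}{207}$ ($R{\left(L \right)} = L \frac{1}{207} = \frac{L}{207}$)
$\frac{1}{R{\left(G{\left(-6,g{\left(-1 \right)} \right)} \right)}} = \frac{1}{\frac{1}{207} \left(-12\right)} = \frac{1}{- \frac{4}{69}} = - \frac{69}{4}$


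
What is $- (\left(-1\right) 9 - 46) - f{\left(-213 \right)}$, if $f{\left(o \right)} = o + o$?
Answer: $481$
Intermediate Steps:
$f{\left(o \right)} = 2 o$
$- (\left(-1\right) 9 - 46) - f{\left(-213 \right)} = - (\left(-1\right) 9 - 46) - 2 \left(-213\right) = - (-9 - 46) - -426 = \left(-1\right) \left(-55\right) + 426 = 55 + 426 = 481$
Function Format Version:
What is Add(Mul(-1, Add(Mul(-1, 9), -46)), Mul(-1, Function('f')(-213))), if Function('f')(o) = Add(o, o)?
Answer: 481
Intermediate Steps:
Function('f')(o) = Mul(2, o)
Add(Mul(-1, Add(Mul(-1, 9), -46)), Mul(-1, Function('f')(-213))) = Add(Mul(-1, Add(Mul(-1, 9), -46)), Mul(-1, Mul(2, -213))) = Add(Mul(-1, Add(-9, -46)), Mul(-1, -426)) = Add(Mul(-1, -55), 426) = Add(55, 426) = 481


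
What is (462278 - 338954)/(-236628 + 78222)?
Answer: -20554/26401 ≈ -0.77853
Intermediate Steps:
(462278 - 338954)/(-236628 + 78222) = 123324/(-158406) = 123324*(-1/158406) = -20554/26401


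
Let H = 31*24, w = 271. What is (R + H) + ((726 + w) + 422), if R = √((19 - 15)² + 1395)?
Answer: 2163 + √1411 ≈ 2200.6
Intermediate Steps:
H = 744
R = √1411 (R = √(4² + 1395) = √(16 + 1395) = √1411 ≈ 37.563)
(R + H) + ((726 + w) + 422) = (√1411 + 744) + ((726 + 271) + 422) = (744 + √1411) + (997 + 422) = (744 + √1411) + 1419 = 2163 + √1411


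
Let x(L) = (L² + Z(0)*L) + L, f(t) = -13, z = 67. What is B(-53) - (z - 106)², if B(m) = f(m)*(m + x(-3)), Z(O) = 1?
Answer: -871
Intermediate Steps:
x(L) = L² + 2*L (x(L) = (L² + 1*L) + L = (L² + L) + L = (L + L²) + L = L² + 2*L)
B(m) = -39 - 13*m (B(m) = -13*(m - 3*(2 - 3)) = -13*(m - 3*(-1)) = -13*(m + 3) = -13*(3 + m) = -39 - 13*m)
B(-53) - (z - 106)² = (-39 - 13*(-53)) - (67 - 106)² = (-39 + 689) - 1*(-39)² = 650 - 1*1521 = 650 - 1521 = -871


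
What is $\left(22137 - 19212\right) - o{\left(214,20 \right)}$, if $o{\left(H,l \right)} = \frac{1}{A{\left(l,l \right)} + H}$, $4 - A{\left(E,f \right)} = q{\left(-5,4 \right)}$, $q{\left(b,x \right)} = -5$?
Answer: $\frac{652274}{223} \approx 2925.0$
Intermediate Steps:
$A{\left(E,f \right)} = 9$ ($A{\left(E,f \right)} = 4 - -5 = 4 + 5 = 9$)
$o{\left(H,l \right)} = \frac{1}{9 + H}$
$\left(22137 - 19212\right) - o{\left(214,20 \right)} = \left(22137 - 19212\right) - \frac{1}{9 + 214} = 2925 - \frac{1}{223} = \frac{652274}{223}$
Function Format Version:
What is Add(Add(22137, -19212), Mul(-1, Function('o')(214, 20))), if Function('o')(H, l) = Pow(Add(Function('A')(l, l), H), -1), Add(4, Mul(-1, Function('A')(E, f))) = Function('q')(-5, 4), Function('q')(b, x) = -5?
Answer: Rational(652274, 223) ≈ 2925.0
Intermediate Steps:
Function('A')(E, f) = 9 (Function('A')(E, f) = Add(4, Mul(-1, -5)) = Add(4, 5) = 9)
Function('o')(H, l) = Pow(Add(9, H), -1)
Add(Add(22137, -19212), Mul(-1, Function('o')(214, 20))) = Add(Add(22137, -19212), Mul(-1, Pow(Add(9, 214), -1))) = Add(2925, Mul(-1, Pow(223, -1))) = Add(2925, Mul(-1, Rational(1, 223))) = Add(2925, Rational(-1, 223)) = Rational(652274, 223)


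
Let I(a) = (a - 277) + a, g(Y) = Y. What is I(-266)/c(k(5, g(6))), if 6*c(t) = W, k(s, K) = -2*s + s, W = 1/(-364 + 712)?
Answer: -1689192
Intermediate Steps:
I(a) = -277 + 2*a (I(a) = (-277 + a) + a = -277 + 2*a)
W = 1/348 ≈ 0.0028736
k(s, K) = -s
c(t) = 1/2088 (c(t) = (⅙)*(1/348) = 1/2088)
I(-266)/c(k(5, g(6))) = (-277 + 2*(-266))/(1/2088) = (-277 - 532)*2088 = -809*2088 = -1689192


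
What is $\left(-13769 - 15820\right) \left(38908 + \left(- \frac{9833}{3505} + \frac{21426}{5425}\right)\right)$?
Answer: $- \frac{625463089259667}{543275} \approx -1.1513 \cdot 10^{9}$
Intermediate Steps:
$\left(-13769 - 15820\right) \left(38908 + \left(- \frac{9833}{3505} + \frac{21426}{5425}\right)\right) = - 29589 \left(38908 + \left(\left(-9833\right) \frac{1}{3505} + 21426 \cdot \frac{1}{5425}\right)\right) = - 29589 \left(38908 + \left(- \frac{9833}{3505} + \frac{21426}{5425}\right)\right) = - 29589 \left(38908 + \frac{4350821}{3802925}\right) = \left(-29589\right) \frac{147968556721}{3802925} = - \frac{625463089259667}{543275}$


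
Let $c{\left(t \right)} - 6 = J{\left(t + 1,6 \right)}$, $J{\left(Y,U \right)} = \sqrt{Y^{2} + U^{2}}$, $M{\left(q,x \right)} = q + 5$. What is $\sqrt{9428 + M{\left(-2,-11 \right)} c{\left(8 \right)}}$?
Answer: $\sqrt{9446 + 9 \sqrt{13}} \approx 97.357$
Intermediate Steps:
$M{\left(q,x \right)} = 5 + q$
$J{\left(Y,U \right)} = \sqrt{U^{2} + Y^{2}}$
$c{\left(t \right)} = 6 + \sqrt{36 + \left(1 + t\right)^{2}}$ ($c{\left(t \right)} = 6 + \sqrt{6^{2} + \left(t + 1\right)^{2}} = 6 + \sqrt{36 + \left(1 + t\right)^{2}}$)
$\sqrt{9428 + M{\left(-2,-11 \right)} c{\left(8 \right)}} = \sqrt{9428 + \left(5 - 2\right) \left(6 + \sqrt{36 + \left(1 + 8\right)^{2}}\right)} = \sqrt{9428 + 3 \left(6 + \sqrt{36 + 9^{2}}\right)} = \sqrt{9428 + 3 \left(6 + \sqrt{36 + 81}\right)} = \sqrt{9428 + 3 \left(6 + \sqrt{117}\right)} = \sqrt{9428 + 3 \left(6 + 3 \sqrt{13}\right)} = \sqrt{9428 + \left(18 + 9 \sqrt{13}\right)} = \sqrt{9446 + 9 \sqrt{13}}$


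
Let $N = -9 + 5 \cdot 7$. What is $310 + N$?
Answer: $336$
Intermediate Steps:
$N = 26$ ($N = -9 + 35 = 26$)
$310 + N = 310 + 26 = 336$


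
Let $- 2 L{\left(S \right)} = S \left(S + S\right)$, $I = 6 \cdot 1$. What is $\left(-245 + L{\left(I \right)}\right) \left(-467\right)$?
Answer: $131227$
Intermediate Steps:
$I = 6$
$L{\left(S \right)} = - S^{2}$ ($L{\left(S \right)} = - \frac{S \left(S + S\right)}{2} = - \frac{S 2 S}{2} = - \frac{2 S^{2}}{2} = - S^{2}$)
$\left(-245 + L{\left(I \right)}\right) \left(-467\right) = \left(-245 - 6^{2}\right) \left(-467\right) = \left(-245 - 36\right) \left(-467\right) = \left(-281\right) \left(-467\right) = 131227$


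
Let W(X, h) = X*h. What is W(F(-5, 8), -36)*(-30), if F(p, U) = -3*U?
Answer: -25920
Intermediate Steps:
W(F(-5, 8), -36)*(-30) = (-3*8*(-36))*(-30) = -24*(-36)*(-30) = 864*(-30) = -25920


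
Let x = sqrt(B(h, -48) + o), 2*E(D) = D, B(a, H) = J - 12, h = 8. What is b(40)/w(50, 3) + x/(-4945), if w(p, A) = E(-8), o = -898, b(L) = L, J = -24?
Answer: -10 - I*sqrt(934)/4945 ≈ -10.0 - 0.0061803*I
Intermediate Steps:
B(a, H) = -36 (B(a, H) = -24 - 12 = -36)
E(D) = D/2
w(p, A) = -4 (w(p, A) = (1/2)*(-8) = -4)
x = I*sqrt(934) (x = sqrt(-36 - 898) = sqrt(-934) = I*sqrt(934) ≈ 30.561*I)
b(40)/w(50, 3) + x/(-4945) = 40/(-4) + (I*sqrt(934))/(-4945) = 40*(-1/4) + (I*sqrt(934))*(-1/4945) = -10 - I*sqrt(934)/4945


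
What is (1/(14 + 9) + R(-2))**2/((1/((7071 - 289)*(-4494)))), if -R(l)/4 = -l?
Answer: -1020688056612/529 ≈ -1.9295e+9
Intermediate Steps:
R(l) = 4*l (R(l) = -(-4)*l = 4*l)
(1/(14 + 9) + R(-2))**2/((1/((7071 - 289)*(-4494)))) = (1/(14 + 9) + 4*(-2))**2/((1/((7071 - 289)*(-4494)))) = (1/23 - 8)**2/((-1/4494/6782)) = (1/23 - 8)**2/(((1/6782)*(-1/4494))) = (-183/23)**2/(-1/30478308) = (33489/529)*(-30478308) = -1020688056612/529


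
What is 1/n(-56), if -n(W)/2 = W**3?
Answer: 1/351232 ≈ 2.8471e-6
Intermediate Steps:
n(W) = -2*W**3
1/n(-56) = 1/(-2*(-56)**3) = 1/(-2*(-175616)) = 1/351232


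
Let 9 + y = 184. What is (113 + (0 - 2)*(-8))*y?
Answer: 22575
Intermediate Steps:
y = 175 (y = -9 + 184 = 175)
(113 + (0 - 2)*(-8))*y = (113 + (0 - 2)*(-8))*175 = (113 - 2*(-8))*175 = (113 + 16)*175 = 129*175 = 22575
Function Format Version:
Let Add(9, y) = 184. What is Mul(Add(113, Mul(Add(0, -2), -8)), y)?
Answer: 22575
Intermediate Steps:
y = 175 (y = Add(-9, 184) = 175)
Mul(Add(113, Mul(Add(0, -2), -8)), y) = Mul(Add(113, Mul(Add(0, -2), -8)), 175) = Mul(Add(113, Mul(-2, -8)), 175) = Mul(Add(113, 16), 175) = Mul(129, 175) = 22575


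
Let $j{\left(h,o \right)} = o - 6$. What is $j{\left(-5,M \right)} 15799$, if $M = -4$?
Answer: $-157990$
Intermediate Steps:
$j{\left(h,o \right)} = -6 + o$ ($j{\left(h,o \right)} = o - 6 = -6 + o$)
$j{\left(-5,M \right)} 15799 = \left(-6 - 4\right) 15799 = \left(-10\right) 15799 = -157990$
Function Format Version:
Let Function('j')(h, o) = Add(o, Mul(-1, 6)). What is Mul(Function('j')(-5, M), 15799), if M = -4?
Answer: -157990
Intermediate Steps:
Function('j')(h, o) = Add(-6, o) (Function('j')(h, o) = Add(o, -6) = Add(-6, o))
Mul(Function('j')(-5, M), 15799) = Mul(Add(-6, -4), 15799) = Mul(-10, 15799) = -157990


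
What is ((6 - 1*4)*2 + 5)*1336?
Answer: 12024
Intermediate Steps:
((6 - 1*4)*2 + 5)*1336 = ((6 - 4)*2 + 5)*1336 = (2*2 + 5)*1336 = (4 + 5)*1336 = 9*1336 = 12024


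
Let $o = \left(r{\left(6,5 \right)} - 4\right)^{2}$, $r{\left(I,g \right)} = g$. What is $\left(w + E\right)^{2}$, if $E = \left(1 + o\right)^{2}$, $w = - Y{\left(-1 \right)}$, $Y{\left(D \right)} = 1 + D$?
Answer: $16$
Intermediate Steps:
$o = 1$ ($o = \left(5 - 4\right)^{2} = 1^{2} = 1$)
$w = 0$ ($w = - (1 - 1) = \left(-1\right) 0 = 0$)
$E = 4$ ($E = \left(1 + 1\right)^{2} = 2^{2} = 4$)
$\left(w + E\right)^{2} = \left(0 + 4\right)^{2} = 4^{2} = 16$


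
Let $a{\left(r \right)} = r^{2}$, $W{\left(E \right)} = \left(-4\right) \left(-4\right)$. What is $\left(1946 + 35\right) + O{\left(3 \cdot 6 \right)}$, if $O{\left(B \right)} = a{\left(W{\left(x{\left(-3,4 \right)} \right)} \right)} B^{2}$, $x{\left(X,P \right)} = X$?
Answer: $84925$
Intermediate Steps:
$W{\left(E \right)} = 16$
$O{\left(B \right)} = 256 B^{2}$ ($O{\left(B \right)} = 16^{2} B^{2} = 256 B^{2}$)
$\left(1946 + 35\right) + O{\left(3 \cdot 6 \right)} = \left(1946 + 35\right) + 256 \left(3 \cdot 6\right)^{2} = 1981 + 256 \cdot 18^{2} = 1981 + 256 \cdot 324 = 1981 + 82944 = 84925$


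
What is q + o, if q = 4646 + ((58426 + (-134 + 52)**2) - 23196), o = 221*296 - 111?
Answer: 111905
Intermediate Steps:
o = 65305 (o = 65416 - 111 = 65305)
q = 46600 (q = 4646 + ((58426 + (-82)**2) - 23196) = 4646 + ((58426 + 6724) - 23196) = 4646 + (65150 - 23196) = 4646 + 41954 = 46600)
q + o = 46600 + 65305 = 111905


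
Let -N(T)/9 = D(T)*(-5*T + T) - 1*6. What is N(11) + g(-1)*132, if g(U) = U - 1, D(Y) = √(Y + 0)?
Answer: -210 + 396*√11 ≈ 1103.4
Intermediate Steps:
D(Y) = √Y
N(T) = 54 + 36*T^(3/2) (N(T) = -9*(√T*(-5*T + T) - 1*6) = -9*(√T*(-4*T) - 6) = -9*(-4*T^(3/2) - 6) = -9*(-6 - 4*T^(3/2)) = 54 + 36*T^(3/2))
g(U) = -1 + U
N(11) + g(-1)*132 = (54 + 36*11^(3/2)) + (-1 - 1)*132 = (54 + 36*(11*√11)) - 2*132 = (54 + 396*√11) - 264 = -210 + 396*√11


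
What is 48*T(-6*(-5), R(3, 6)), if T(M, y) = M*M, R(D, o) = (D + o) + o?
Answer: 43200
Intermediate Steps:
R(D, o) = D + 2*o
T(M, y) = M²
48*T(-6*(-5), R(3, 6)) = 48*(-6*(-5))² = 48*30² = 48*900 = 43200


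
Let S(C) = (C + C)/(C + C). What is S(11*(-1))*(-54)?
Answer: -54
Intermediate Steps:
S(C) = 1 (S(C) = (2*C)/((2*C)) = (2*C)*(1/(2*C)) = 1)
S(11*(-1))*(-54) = 1*(-54) = -54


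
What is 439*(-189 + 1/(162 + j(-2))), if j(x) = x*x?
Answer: -13772747/166 ≈ -82968.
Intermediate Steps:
j(x) = x²
439*(-189 + 1/(162 + j(-2))) = 439*(-189 + 1/(162 + (-2)²)) = 439*(-189 + 1/(162 + 4)) = 439*(-189 + 1/166) = 439*(-31373/166) = -13772747/166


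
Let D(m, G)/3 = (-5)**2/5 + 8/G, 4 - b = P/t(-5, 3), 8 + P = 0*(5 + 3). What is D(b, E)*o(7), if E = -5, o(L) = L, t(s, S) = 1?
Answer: 357/5 ≈ 71.400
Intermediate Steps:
P = -8 (P = -8 + 0*(5 + 3) = -8 + 0*8 = -8 + 0 = -8)
b = 12 (b = 4 - (-8)/1 = 4 - (-8) = 4 - 1*(-8) = 4 + 8 = 12)
D(m, G) = 15 + 24/G (D(m, G) = 3*((-5)**2/5 + 8/G) = 3*(25*(1/5) + 8/G) = 3*(5 + 8/G) = 15 + 24/G)
D(b, E)*o(7) = (15 + 24/(-5))*7 = (15 + 24*(-1/5))*7 = (15 - 24/5)*7 = (51/5)*7 = 357/5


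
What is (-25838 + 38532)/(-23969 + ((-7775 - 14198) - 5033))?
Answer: -12694/50975 ≈ -0.24902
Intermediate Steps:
(-25838 + 38532)/(-23969 + ((-7775 - 14198) - 5033)) = 12694/(-23969 + (-21973 - 5033)) = 12694/(-23969 - 27006) = 12694/(-50975) = 12694*(-1/50975) = -12694/50975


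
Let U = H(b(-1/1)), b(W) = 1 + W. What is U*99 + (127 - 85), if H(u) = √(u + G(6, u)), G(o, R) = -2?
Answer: 42 + 99*I*√2 ≈ 42.0 + 140.01*I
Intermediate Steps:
H(u) = √(-2 + u) (H(u) = √(u - 2) = √(-2 + u))
U = I*√2 (U = √(-2 + (1 - 1/1)) = √(-2 + (1 - 1*1)) = √(-2 + (1 - 1)) = √(-2 + 0) = √(-2) = I*√2 ≈ 1.4142*I)
U*99 + (127 - 85) = (I*√2)*99 + (127 - 85) = 99*I*√2 + 42 = 42 + 99*I*√2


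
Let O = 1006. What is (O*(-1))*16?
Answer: -16096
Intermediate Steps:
(O*(-1))*16 = (1006*(-1))*16 = -1006*16 = -16096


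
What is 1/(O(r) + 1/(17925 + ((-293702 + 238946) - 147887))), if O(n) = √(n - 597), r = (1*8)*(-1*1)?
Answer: -184718/20643047412021 - 375328134764*I*√5/20643047412021 ≈ -8.9482e-9 - 0.040656*I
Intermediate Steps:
r = -8 (r = 8*(-1) = -8)
O(n) = √(-597 + n)
1/(O(r) + 1/(17925 + ((-293702 + 238946) - 147887))) = 1/(√(-597 - 8) + 1/(17925 + ((-293702 + 238946) - 147887))) = 1/(√(-605) + 1/(17925 + (-54756 - 147887))) = 1/(11*I*√5 + 1/(17925 - 202643)) = 1/(11*I*√5 + 1/(-184718)) = 1/(11*I*√5 - 1/184718) = 1/(-1/184718 + 11*I*√5)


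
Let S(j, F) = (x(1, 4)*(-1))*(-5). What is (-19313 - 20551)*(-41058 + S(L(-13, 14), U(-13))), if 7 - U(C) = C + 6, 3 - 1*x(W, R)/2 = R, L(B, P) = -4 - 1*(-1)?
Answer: 1637134752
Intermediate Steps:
L(B, P) = -3 (L(B, P) = -4 + 1 = -3)
x(W, R) = 6 - 2*R
U(C) = 1 - C (U(C) = 7 - (C + 6) = 7 - (6 + C) = 7 + (-6 - C) = 1 - C)
S(j, F) = -10 (S(j, F) = ((6 - 2*4)*(-1))*(-5) = ((6 - 8)*(-1))*(-5) = -2*(-1)*(-5) = 2*(-5) = -10)
(-19313 - 20551)*(-41058 + S(L(-13, 14), U(-13))) = (-19313 - 20551)*(-41058 - 10) = -39864*(-41068) = 1637134752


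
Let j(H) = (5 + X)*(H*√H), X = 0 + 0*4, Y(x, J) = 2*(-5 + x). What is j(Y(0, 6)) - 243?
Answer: -243 - 50*I*√10 ≈ -243.0 - 158.11*I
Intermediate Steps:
Y(x, J) = -10 + 2*x
X = 0 (X = 0 + 0 = 0)
j(H) = 5*H^(3/2) (j(H) = (5 + 0)*(H*√H) = 5*H^(3/2))
j(Y(0, 6)) - 243 = 5*(-10 + 2*0)^(3/2) - 243 = 5*(-10 + 0)^(3/2) - 243 = 5*(-10)^(3/2) - 243 = 5*(-10*I*√10) - 243 = -50*I*√10 - 243 = -243 - 50*I*√10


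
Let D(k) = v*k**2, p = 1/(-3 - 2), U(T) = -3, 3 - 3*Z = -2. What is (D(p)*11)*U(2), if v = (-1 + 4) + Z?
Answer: -154/25 ≈ -6.1600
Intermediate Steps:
Z = 5/3 (Z = 1 - 1/3*(-2) = 1 + 2/3 = 5/3 ≈ 1.6667)
v = 14/3 (v = (-1 + 4) + 5/3 = 3 + 5/3 = 14/3 ≈ 4.6667)
p = -1/5 (p = 1/(-5) = -1/5 ≈ -0.20000)
D(k) = 14*k**2/3
(D(p)*11)*U(2) = ((14*(-1/5)**2/3)*11)*(-3) = (((14/3)*(1/25))*11)*(-3) = ((14/75)*11)*(-3) = (154/75)*(-3) = -154/25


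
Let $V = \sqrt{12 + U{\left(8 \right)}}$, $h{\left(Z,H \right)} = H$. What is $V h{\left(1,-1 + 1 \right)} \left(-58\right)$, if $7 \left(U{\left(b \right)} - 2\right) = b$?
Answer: $0$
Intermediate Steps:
$U{\left(b \right)} = 2 + \frac{b}{7}$
$V = \frac{\sqrt{742}}{7}$ ($V = \sqrt{12 + \left(2 + \frac{1}{7} \cdot 8\right)} = \sqrt{12 + \left(2 + \frac{8}{7}\right)} = \sqrt{12 + \frac{22}{7}} = \sqrt{\frac{106}{7}} = \frac{\sqrt{742}}{7} \approx 3.8914$)
$V h{\left(1,-1 + 1 \right)} \left(-58\right) = \frac{\sqrt{742}}{7} \left(-1 + 1\right) \left(-58\right) = \frac{\sqrt{742}}{7} \cdot 0 \left(-58\right) = 0 \left(-58\right) = 0$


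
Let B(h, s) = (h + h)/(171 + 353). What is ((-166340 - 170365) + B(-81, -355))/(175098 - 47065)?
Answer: -88216791/33544646 ≈ -2.6298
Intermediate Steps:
B(h, s) = h/262 (B(h, s) = (2*h)/524 = (2*h)*(1/524) = h/262)
((-166340 - 170365) + B(-81, -355))/(175098 - 47065) = ((-166340 - 170365) + (1/262)*(-81))/(175098 - 47065) = (-336705 - 81/262)/128033 = -88216791/262*1/128033 = -88216791/33544646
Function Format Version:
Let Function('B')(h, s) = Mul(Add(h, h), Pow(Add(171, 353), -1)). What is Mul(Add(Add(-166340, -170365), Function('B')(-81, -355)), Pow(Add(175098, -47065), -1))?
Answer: Rational(-88216791, 33544646) ≈ -2.6298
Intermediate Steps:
Function('B')(h, s) = Mul(Rational(1, 262), h) (Function('B')(h, s) = Mul(Mul(2, h), Pow(524, -1)) = Mul(Mul(2, h), Rational(1, 524)) = Mul(Rational(1, 262), h))
Mul(Add(Add(-166340, -170365), Function('B')(-81, -355)), Pow(Add(175098, -47065), -1)) = Mul(Add(Add(-166340, -170365), Mul(Rational(1, 262), -81)), Pow(Add(175098, -47065), -1)) = Mul(Add(-336705, Rational(-81, 262)), Pow(128033, -1)) = Mul(Rational(-88216791, 262), Rational(1, 128033)) = Rational(-88216791, 33544646)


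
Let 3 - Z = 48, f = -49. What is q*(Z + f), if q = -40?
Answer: 3760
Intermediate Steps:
Z = -45 (Z = 3 - 1*48 = 3 - 48 = -45)
q*(Z + f) = -40*(-45 - 49) = -40*(-94) = 3760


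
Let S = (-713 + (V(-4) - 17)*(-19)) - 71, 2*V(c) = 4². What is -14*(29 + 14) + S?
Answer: -1215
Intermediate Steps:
V(c) = 8 (V(c) = (½)*4² = (½)*16 = 8)
S = -613 (S = (-713 + (8 - 17)*(-19)) - 71 = (-713 - 9*(-19)) - 71 = (-713 + 171) - 71 = -542 - 71 = -613)
-14*(29 + 14) + S = -14*(29 + 14) - 613 = -14*43 - 613 = -602 - 613 = -1215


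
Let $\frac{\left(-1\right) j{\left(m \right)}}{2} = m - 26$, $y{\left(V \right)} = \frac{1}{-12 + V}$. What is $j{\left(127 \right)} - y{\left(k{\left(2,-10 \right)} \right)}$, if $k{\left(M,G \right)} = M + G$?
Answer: $- \frac{4039}{20} \approx -201.95$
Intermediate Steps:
$k{\left(M,G \right)} = G + M$
$j{\left(m \right)} = 52 - 2 m$ ($j{\left(m \right)} = - 2 \left(m - 26\right) = - 2 \left(-26 + m\right) = 52 - 2 m$)
$j{\left(127 \right)} - y{\left(k{\left(2,-10 \right)} \right)} = \left(52 - 254\right) - \frac{1}{-12 + \left(-10 + 2\right)} = \left(52 - 254\right) - \frac{1}{-12 - 8} = -202 - \frac{1}{-20} = -202 - - \frac{1}{20} = -202 + \frac{1}{20} = - \frac{4039}{20}$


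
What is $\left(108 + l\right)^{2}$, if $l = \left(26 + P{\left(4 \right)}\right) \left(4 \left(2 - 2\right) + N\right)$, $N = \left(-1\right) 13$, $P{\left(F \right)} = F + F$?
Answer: $111556$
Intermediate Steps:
$P{\left(F \right)} = 2 F$
$N = -13$
$l = -442$ ($l = \left(26 + 2 \cdot 4\right) \left(4 \left(2 - 2\right) - 13\right) = \left(26 + 8\right) \left(4 \cdot 0 - 13\right) = 34 \left(0 - 13\right) = 34 \left(-13\right) = -442$)
$\left(108 + l\right)^{2} = \left(108 - 442\right)^{2} = \left(-334\right)^{2} = 111556$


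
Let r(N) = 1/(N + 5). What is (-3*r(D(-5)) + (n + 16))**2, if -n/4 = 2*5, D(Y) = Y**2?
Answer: 58081/100 ≈ 580.81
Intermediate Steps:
r(N) = 1/(5 + N)
n = -40 (n = -8*5 = -4*10 = -40)
(-3*r(D(-5)) + (n + 16))**2 = (-3/(5 + (-5)**2) + (-40 + 16))**2 = (-3/(5 + 25) - 24)**2 = (-3/30 - 24)**2 = (-3*1/30 - 24)**2 = (-1/10 - 24)**2 = (-241/10)**2 = 58081/100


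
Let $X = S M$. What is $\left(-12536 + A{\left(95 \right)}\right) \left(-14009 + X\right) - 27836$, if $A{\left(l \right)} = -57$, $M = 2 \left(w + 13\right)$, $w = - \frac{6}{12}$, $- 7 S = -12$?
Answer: $175847801$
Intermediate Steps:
$S = \frac{12}{7}$ ($S = \left(- \frac{1}{7}\right) \left(-12\right) = \frac{12}{7} \approx 1.7143$)
$w = - \frac{1}{2}$ ($w = \left(-6\right) \frac{1}{12} = - \frac{1}{2} \approx -0.5$)
$M = 25$ ($M = 2 \left(- \frac{1}{2} + 13\right) = 2 \cdot \frac{25}{2} = 25$)
$X = \frac{300}{7}$ ($X = \frac{12}{7} \cdot 25 = \frac{300}{7} \approx 42.857$)
$\left(-12536 + A{\left(95 \right)}\right) \left(-14009 + X\right) - 27836 = \left(-12536 - 57\right) \left(-14009 + \frac{300}{7}\right) - 27836 = \left(-12593\right) \left(- \frac{97763}{7}\right) - 27836 = 175875637 - 27836 = 175847801$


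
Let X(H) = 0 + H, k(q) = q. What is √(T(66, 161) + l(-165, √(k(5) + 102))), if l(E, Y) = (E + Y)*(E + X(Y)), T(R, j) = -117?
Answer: √(27215 - 330*√107) ≈ 154.28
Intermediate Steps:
X(H) = H
l(E, Y) = (E + Y)² (l(E, Y) = (E + Y)*(E + Y) = (E + Y)²)
√(T(66, 161) + l(-165, √(k(5) + 102))) = √(-117 + ((-165)² + (√(5 + 102))² + 2*(-165)*√(5 + 102))) = √(-117 + (27225 + (√107)² + 2*(-165)*√107)) = √(-117 + (27225 + 107 - 330*√107)) = √(-117 + (27332 - 330*√107)) = √(27215 - 330*√107)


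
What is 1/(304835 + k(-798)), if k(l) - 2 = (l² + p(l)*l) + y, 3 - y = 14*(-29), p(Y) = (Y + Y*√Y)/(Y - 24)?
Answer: 4416699023/4159576947638386 + 7270179*I*√798/8319153895276772 ≈ 1.0618e-6 + 2.4687e-8*I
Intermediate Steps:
p(Y) = (Y + Y^(3/2))/(-24 + Y)
y = 409 (y = 3 - 14*(-29) = 3 - 1*(-406) = 3 + 406 = 409)
k(l) = 411 + l² + l*(l + l^(3/2))/(-24 + l) (k(l) = 2 + ((l² + ((l + l^(3/2))/(-24 + l))*l) + 409) = 2 + ((l² + l*(l + l^(3/2))/(-24 + l)) + 409) = 2 + (409 + l² + l*(l + l^(3/2))/(-24 + l)) = 411 + l² + l*(l + l^(3/2))/(-24 + l))
1/(304835 + k(-798)) = 1/(304835 + (-798*(-798 + (-798)^(3/2)) + (-24 - 798)*(411 + (-798)²))/(-24 - 798)) = 1/(304835 + (-798*(-798 - 798*I*√798) - 822*(411 + 636804))/(-822)) = 1/(304835 - ((636804 + 636804*I*√798) - 822*637215)/822) = 1/(304835 - ((636804 + 636804*I*√798) - 523790730)/822) = 1/(304835 - (-523153926 + 636804*I*√798)/822) = 1/(304835 + (87192321/137 - 106134*I*√798/137)) = 1/(128954716/137 - 106134*I*√798/137)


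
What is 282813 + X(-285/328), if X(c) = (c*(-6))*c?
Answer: 15212833221/53792 ≈ 2.8281e+5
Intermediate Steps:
X(c) = -6*c² (X(c) = (-6*c)*c = -6*c²)
282813 + X(-285/328) = 282813 - 6*(-285/328)² = 282813 - 6*81225/107584 = 282813 - 243675/53792 = 15212833221/53792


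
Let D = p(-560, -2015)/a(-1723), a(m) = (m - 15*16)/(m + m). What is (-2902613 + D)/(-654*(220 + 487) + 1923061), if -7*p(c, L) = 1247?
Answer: -39889102395/20071245103 ≈ -1.9874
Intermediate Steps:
p(c, L) = -1247/7 (p(c, L) = -1/7*1247 = -1247/7)
a(m) = (-240 + m)/(2*m) (a(m) = (m - 240)/((2*m)) = (-240 + m)*(1/(2*m)) = (-240 + m)/(2*m))
D = -4297162/13741 (D = -1247*(-3446/(-240 - 1723))/7 = -1247/(7*((1/2)*(-1/1723)*(-1963))) = -1247/(7*1963/3446) = -1247/7*3446/1963 = -4297162/13741 ≈ -312.73)
(-2902613 + D)/(-654*(220 + 487) + 1923061) = (-2902613 - 4297162/13741)/(-654*(220 + 487) + 1923061) = -39889102395/(13741*(-654*707 + 1923061)) = -39889102395/(13741*(-462378 + 1923061)) = -39889102395/13741/1460683 = -39889102395/13741*1/1460683 = -39889102395/20071245103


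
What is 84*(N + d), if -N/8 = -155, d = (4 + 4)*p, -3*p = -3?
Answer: 104832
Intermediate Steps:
p = 1 (p = -⅓*(-3) = 1)
d = 8 (d = (4 + 4)*1 = 8*1 = 8)
N = 1240 (N = -8*(-155) = 1240)
84*(N + d) = 84*(1240 + 8) = 84*1248 = 104832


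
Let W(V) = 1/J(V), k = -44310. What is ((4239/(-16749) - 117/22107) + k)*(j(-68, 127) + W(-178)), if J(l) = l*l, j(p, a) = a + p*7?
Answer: 1679827215423207780/108626288989 ≈ 1.5464e+7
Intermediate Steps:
j(p, a) = a + 7*p
J(l) = l**2
W(V) = V**(-2) (W(V) = 1/(V**2) = V**(-2))
((4239/(-16749) - 117/22107) + k)*(j(-68, 127) + W(-178)) = ((4239/(-16749) - 117/22107) - 44310)*((127 + 7*(-68)) + (-178)**(-2)) = ((4239*(-1/16749) - 117*1/22107) - 44310)*((127 - 476) + 1/31684) = ((-471/1861 - 39/7369) - 44310)*(-349 + 1/31684) = (-3543378/13713709 - 44310)*(-11057715/31684) = -607657989168/13713709*(-11057715/31684) = 1679827215423207780/108626288989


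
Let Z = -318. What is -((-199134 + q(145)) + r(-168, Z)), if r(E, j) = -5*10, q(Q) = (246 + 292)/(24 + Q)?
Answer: 33661558/169 ≈ 1.9918e+5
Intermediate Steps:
q(Q) = 538/(24 + Q)
r(E, j) = -50
-((-199134 + q(145)) + r(-168, Z)) = -((-199134 + 538/(24 + 145)) - 50) = -((-199134 + 538/169) - 50) = -(-33653108/169 - 50) = -1*(-33661558/169) = 33661558/169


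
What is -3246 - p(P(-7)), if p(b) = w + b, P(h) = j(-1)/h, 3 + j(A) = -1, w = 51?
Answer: -23083/7 ≈ -3297.6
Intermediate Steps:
j(A) = -4 (j(A) = -3 - 1 = -4)
P(h) = -4/h
p(b) = 51 + b
-3246 - p(P(-7)) = -3246 - (51 - 4/(-7)) = -3246 - (51 - 4*(-⅐)) = -3246 - (51 + 4/7) = -3246 - 1*361/7 = -3246 - 361/7 = -23083/7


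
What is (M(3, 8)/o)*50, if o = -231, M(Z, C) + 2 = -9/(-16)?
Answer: 575/1848 ≈ 0.31115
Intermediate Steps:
M(Z, C) = -23/16 (M(Z, C) = -2 - 9/(-16) = -2 - 9*(-1/16) = -2 + 9/16 = -23/16)
(M(3, 8)/o)*50 = -23/16/(-231)*50 = -23/16*(-1/231)*50 = (23/3696)*50 = 575/1848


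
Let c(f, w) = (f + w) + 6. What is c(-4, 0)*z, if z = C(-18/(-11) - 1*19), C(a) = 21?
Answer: 42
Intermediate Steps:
c(f, w) = 6 + f + w
z = 21
c(-4, 0)*z = (6 - 4 + 0)*21 = 2*21 = 42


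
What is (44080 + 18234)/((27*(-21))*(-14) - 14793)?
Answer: -62314/6855 ≈ -9.0903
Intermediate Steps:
(44080 + 18234)/((27*(-21))*(-14) - 14793) = 62314/(-567*(-14) - 14793) = 62314/(7938 - 14793) = 62314/(-6855) = 62314*(-1/6855) = -62314/6855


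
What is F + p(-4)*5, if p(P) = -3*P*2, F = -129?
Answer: -9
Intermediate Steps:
p(P) = -6*P
F + p(-4)*5 = -129 - 6*(-4)*5 = -129 + 24*5 = -129 + 120 = -9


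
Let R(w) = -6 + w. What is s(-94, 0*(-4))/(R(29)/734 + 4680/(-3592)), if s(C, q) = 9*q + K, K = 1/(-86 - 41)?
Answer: 329566/53221001 ≈ 0.0061924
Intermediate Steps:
K = -1/127 (K = 1/(-127) = -1/127 ≈ -0.0078740)
s(C, q) = -1/127 + 9*q (s(C, q) = 9*q - 1/127 = -1/127 + 9*q)
s(-94, 0*(-4))/(R(29)/734 + 4680/(-3592)) = (-1/127 + 9*(0*(-4)))/((-6 + 29)/734 + 4680/(-3592)) = (-1/127 + 9*0)/(23*(1/734) + 4680*(-1/3592)) = (-1/127 + 0)/(23/734 - 585/449) = -1/(127*(-419063/329566)) = -1/127*(-329566/419063) = 329566/53221001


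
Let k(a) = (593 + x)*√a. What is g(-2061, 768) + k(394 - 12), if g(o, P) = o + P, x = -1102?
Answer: -1293 - 509*√382 ≈ -11241.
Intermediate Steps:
g(o, P) = P + o
k(a) = -509*√a (k(a) = (593 - 1102)*√a = -509*√a)
g(-2061, 768) + k(394 - 12) = (768 - 2061) - 509*√(394 - 12) = -1293 - 509*√382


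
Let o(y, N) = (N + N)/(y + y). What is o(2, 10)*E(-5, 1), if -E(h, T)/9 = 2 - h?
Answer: -315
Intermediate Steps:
o(y, N) = N/y (o(y, N) = (2*N)/((2*y)) = (2*N)*(1/(2*y)) = N/y)
E(h, T) = -18 + 9*h (E(h, T) = -9*(2 - h) = -18 + 9*h)
o(2, 10)*E(-5, 1) = (10/2)*(-18 + 9*(-5)) = (10*(½))*(-18 - 45) = 5*(-63) = -315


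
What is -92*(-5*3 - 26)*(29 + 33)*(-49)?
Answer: -11459336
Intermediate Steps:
-92*(-5*3 - 26)*(29 + 33)*(-49) = -92*(-15 - 26)*62*(-49) = -(-3772)*62*(-49) = -92*(-2542)*(-49) = 233864*(-49) = -11459336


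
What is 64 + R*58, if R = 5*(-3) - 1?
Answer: -864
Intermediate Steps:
R = -16 (R = -15 - 1 = -16)
64 + R*58 = 64 - 16*58 = 64 - 928 = -864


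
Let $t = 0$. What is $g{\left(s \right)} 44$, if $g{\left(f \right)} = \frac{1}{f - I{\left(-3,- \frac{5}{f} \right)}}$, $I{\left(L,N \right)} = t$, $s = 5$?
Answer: $\frac{44}{5} \approx 8.8$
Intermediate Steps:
$I{\left(L,N \right)} = 0$
$g{\left(f \right)} = \frac{1}{f}$ ($g{\left(f \right)} = \frac{1}{f - 0} = \frac{1}{f + 0} = \frac{1}{f}$)
$g{\left(s \right)} 44 = \frac{1}{5} \cdot 44 = \frac{44}{5}$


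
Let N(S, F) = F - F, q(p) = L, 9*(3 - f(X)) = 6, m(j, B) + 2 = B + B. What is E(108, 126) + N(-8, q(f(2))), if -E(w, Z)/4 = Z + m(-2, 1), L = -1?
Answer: -504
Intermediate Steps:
m(j, B) = -2 + 2*B (m(j, B) = -2 + (B + B) = -2 + 2*B)
f(X) = 7/3 (f(X) = 3 - ⅑*6 = 3 - ⅔ = 7/3)
q(p) = -1
E(w, Z) = -4*Z (E(w, Z) = -4*(Z + (-2 + 2*1)) = -4*(Z + (-2 + 2)) = -4*(Z + 0) = -4*Z)
N(S, F) = 0
E(108, 126) + N(-8, q(f(2))) = -4*126 + 0 = -504 + 0 = -504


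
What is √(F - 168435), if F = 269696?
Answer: √101261 ≈ 318.22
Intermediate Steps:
√(F - 168435) = √(269696 - 168435) = √101261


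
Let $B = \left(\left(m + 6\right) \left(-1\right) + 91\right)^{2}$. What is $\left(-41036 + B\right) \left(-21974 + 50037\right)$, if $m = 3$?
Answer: $-962897656$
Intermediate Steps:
$B = 6724$ ($B = \left(\left(3 + 6\right) \left(-1\right) + 91\right)^{2} = \left(9 \left(-1\right) + 91\right)^{2} = \left(-9 + 91\right)^{2} = 82^{2} = 6724$)
$\left(-41036 + B\right) \left(-21974 + 50037\right) = \left(-41036 + 6724\right) \left(-21974 + 50037\right) = \left(-34312\right) 28063 = -962897656$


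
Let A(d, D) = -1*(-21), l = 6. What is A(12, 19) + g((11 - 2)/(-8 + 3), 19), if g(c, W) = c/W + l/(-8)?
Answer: 7659/380 ≈ 20.155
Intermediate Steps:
A(d, D) = 21
g(c, W) = -¾ + c/W (g(c, W) = c/W + 6/(-8) = c/W + 6*(-⅛) = c/W - ¾ = -¾ + c/W)
A(12, 19) + g((11 - 2)/(-8 + 3), 19) = 21 + (-¾ + ((11 - 2)/(-8 + 3))/19) = 21 + (-¾ + (9/(-5))*(1/19)) = 21 + (-¾ + (9*(-⅕))*(1/19)) = 21 + (-¾ - 9/5*1/19) = 21 + (-¾ - 9/95) = 21 - 321/380 = 7659/380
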